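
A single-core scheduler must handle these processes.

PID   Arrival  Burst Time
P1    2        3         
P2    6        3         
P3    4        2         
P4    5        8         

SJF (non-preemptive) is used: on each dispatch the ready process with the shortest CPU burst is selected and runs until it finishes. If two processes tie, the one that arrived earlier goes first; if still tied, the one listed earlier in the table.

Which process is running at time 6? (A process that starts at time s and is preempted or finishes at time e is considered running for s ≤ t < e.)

Schedule: | idle 0-2 | P1 2-5 | P3 5-7 | P2 7-10 | P4 10-18 |
Completion: P1=5  P2=10  P3=7  P4=18
Turnaround (C−A): P1=3  P2=4  P3=3  P4=13

P3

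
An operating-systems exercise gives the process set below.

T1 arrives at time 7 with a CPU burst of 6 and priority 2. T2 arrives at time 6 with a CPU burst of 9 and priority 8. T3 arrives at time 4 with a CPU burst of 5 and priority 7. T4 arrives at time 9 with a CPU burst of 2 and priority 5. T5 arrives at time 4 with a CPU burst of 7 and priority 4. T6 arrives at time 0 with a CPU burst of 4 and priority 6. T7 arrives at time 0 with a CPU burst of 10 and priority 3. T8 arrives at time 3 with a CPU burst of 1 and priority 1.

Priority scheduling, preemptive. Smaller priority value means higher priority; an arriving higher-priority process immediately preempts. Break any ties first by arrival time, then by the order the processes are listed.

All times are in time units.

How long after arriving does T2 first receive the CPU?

Timeline: | T7 0-3 | T8 3-4 | T7 4-7 | T1 7-13 | T7 13-17 | T5 17-24 | T4 24-26 | T6 26-30 | T3 30-35 | T2 35-44 |
Completion: T1=13  T2=44  T3=35  T4=26  T5=24  T6=30  T7=17  T8=4
Response(T2) = first start − arrival = 35 − 6 = 29

29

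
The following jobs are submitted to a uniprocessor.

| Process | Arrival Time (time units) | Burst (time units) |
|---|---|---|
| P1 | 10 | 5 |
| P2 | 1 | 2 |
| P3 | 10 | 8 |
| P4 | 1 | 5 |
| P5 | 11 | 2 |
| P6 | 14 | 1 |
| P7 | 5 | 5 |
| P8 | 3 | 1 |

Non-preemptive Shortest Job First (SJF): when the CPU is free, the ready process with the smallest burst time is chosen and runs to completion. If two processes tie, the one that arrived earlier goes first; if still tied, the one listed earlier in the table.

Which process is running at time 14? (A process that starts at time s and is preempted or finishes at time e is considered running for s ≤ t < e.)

Schedule: | idle 0-1 | P2 1-3 | P8 3-4 | P4 4-9 | P7 9-14 | P6 14-15 | P5 15-17 | P1 17-22 | P3 22-30 |
Completion: P1=22  P2=3  P3=30  P4=9  P5=17  P6=15  P7=14  P8=4
Turnaround (C−A): P1=12  P2=2  P3=20  P4=8  P5=6  P6=1  P7=9  P8=1

P6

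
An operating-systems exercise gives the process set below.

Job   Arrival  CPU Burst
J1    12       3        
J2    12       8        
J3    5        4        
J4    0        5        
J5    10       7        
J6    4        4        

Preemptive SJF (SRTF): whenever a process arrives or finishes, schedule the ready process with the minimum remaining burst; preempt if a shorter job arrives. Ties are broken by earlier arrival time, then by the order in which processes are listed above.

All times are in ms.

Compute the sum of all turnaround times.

54

Gantt: | J4 0-5 | J6 5-9 | J3 9-13 | J1 13-16 | J5 16-23 | J2 23-31 |
Completion: J1=16  J2=31  J3=13  J4=5  J5=23  J6=9
Turnaround = completion − arrival: J1=4, J2=19, J3=8, J4=5, J5=13, J6=5
Total turnaround = 4 + 19 + 8 + 5 + 13 + 5 = 54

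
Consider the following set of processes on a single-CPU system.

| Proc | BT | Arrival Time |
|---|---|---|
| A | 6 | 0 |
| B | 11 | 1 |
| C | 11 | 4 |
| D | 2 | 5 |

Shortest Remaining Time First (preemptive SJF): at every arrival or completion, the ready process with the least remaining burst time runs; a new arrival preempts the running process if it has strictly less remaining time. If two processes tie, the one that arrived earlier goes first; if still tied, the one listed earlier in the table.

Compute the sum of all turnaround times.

53

Timeline: | A 0-6 | D 6-8 | B 8-19 | C 19-30 |
Completion: A=6  B=19  C=30  D=8
Turnaround (C−A): A=6  B=18  C=26  D=3
Turnaround = completion − arrival: A=6, B=18, C=26, D=3
Total turnaround = 6 + 18 + 26 + 3 = 53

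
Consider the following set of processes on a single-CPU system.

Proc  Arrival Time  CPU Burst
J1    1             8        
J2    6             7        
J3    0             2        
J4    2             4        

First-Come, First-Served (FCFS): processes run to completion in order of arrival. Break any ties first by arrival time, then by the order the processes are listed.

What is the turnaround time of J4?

Schedule: | J3 0-2 | J1 2-10 | J4 10-14 | J2 14-21 |
Completion: J1=10  J2=21  J3=2  J4=14
Turnaround(J4) = completion − arrival = 14 − 2 = 12

12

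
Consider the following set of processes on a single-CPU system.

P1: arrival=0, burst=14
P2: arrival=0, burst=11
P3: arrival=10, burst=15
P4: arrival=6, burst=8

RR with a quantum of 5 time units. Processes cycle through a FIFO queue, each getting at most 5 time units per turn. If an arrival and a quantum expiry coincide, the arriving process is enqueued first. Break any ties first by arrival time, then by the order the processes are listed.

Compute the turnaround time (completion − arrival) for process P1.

Schedule: | P1 0-5 | P2 5-10 | P1 10-15 | P4 15-20 | P3 20-25 | P2 25-30 | P1 30-34 | P4 34-37 | P3 37-42 | P2 42-43 | P3 43-48 |
Completion: P1=34  P2=43  P3=48  P4=37
Turnaround(P1) = completion − arrival = 34 − 0 = 34

34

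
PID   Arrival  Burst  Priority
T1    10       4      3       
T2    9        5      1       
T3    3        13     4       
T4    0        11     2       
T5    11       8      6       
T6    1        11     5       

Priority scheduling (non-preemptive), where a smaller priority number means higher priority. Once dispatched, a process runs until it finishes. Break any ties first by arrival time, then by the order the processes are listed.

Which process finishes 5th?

T6

Gantt: | T4 0-11 | T2 11-16 | T1 16-20 | T3 20-33 | T6 33-44 | T5 44-52 |
Completion: T1=20  T2=16  T3=33  T4=11  T5=52  T6=44
Turnaround (C−A): T1=10  T2=7  T3=30  T4=11  T5=41  T6=43
Finish order: T4 → T2 → T1 → T3 → T6 → T5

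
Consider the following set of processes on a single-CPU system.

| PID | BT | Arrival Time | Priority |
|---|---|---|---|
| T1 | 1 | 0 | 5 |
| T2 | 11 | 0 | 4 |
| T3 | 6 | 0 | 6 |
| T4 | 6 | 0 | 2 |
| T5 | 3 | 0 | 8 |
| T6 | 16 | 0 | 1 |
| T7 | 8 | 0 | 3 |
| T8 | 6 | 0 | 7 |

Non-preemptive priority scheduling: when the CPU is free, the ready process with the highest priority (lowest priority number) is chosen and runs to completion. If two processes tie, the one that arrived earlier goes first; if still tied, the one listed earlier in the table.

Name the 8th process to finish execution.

T5

Schedule: | T6 0-16 | T4 16-22 | T7 22-30 | T2 30-41 | T1 41-42 | T3 42-48 | T8 48-54 | T5 54-57 |
Completion: T1=42  T2=41  T3=48  T4=22  T5=57  T6=16  T7=30  T8=54
Turnaround (C−A): T1=42  T2=41  T3=48  T4=22  T5=57  T6=16  T7=30  T8=54
Finish order: T6 → T4 → T7 → T2 → T1 → T3 → T8 → T5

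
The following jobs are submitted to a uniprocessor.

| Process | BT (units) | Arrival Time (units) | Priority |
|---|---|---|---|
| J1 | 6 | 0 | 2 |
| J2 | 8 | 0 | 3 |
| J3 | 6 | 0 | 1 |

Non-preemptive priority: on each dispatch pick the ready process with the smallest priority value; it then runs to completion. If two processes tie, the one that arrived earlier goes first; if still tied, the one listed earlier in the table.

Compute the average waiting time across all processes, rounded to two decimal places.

6.00

Gantt: | J3 0-6 | J1 6-12 | J2 12-20 |
Completion: J1=12  J2=20  J3=6
Turnaround (C−A): J1=12  J2=20  J3=6
Waiting times: J1=6, J2=12, J3=0
Average waiting = (6+12+0) / 3 = 18/3 = 6.00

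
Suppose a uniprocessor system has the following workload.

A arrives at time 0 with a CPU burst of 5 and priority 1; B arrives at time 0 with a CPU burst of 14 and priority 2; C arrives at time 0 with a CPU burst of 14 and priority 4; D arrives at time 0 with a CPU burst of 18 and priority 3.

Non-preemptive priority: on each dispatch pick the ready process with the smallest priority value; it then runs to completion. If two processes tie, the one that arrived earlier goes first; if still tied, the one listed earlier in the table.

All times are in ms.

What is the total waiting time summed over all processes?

61

Gantt: | A 0-5 | B 5-19 | D 19-37 | C 37-51 |
Completion: A=5  B=19  C=51  D=37
Turnaround (C−A): A=5  B=19  C=51  D=37
Waiting = turnaround − burst: A=0, B=5, C=37, D=19
Total waiting = 0 + 5 + 37 + 19 = 61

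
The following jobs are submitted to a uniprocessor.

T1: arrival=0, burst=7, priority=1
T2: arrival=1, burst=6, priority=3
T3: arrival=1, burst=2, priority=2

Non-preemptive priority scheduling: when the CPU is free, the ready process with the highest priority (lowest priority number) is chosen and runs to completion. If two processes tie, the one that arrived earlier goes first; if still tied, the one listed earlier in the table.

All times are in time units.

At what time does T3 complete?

9

Schedule: | T1 0-7 | T3 7-9 | T2 9-15 |
Completion: T1=7  T2=15  T3=9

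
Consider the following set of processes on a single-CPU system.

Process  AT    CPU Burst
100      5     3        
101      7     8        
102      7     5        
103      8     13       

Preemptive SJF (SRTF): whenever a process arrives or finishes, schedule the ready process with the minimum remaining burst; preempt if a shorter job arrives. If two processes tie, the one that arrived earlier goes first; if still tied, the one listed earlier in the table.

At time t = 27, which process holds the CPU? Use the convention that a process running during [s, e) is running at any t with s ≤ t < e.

Schedule: | idle 0-5 | 100 5-8 | 102 8-13 | 101 13-21 | 103 21-34 |
Completion: 100=8  101=21  102=13  103=34
Turnaround (C−A): 100=3  101=14  102=6  103=26

103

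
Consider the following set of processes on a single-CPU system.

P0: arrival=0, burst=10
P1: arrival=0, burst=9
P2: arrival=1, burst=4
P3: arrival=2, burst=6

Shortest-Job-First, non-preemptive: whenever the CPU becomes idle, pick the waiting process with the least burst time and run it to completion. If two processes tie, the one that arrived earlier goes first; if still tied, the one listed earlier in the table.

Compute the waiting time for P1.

Schedule: | P1 0-9 | P2 9-13 | P3 13-19 | P0 19-29 |
Completion: P0=29  P1=9  P2=13  P3=19
Turnaround (C−A): P0=29  P1=9  P2=12  P3=17
Waiting(P1) = turnaround − burst = 9 − 9 = 0

0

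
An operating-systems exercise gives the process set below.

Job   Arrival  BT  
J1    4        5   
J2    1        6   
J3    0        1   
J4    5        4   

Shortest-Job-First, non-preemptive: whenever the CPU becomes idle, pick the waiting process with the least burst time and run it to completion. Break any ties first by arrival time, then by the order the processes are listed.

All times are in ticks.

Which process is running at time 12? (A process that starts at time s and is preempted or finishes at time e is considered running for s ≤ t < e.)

J1

Gantt: | J3 0-1 | J2 1-7 | J4 7-11 | J1 11-16 |
Completion: J1=16  J2=7  J3=1  J4=11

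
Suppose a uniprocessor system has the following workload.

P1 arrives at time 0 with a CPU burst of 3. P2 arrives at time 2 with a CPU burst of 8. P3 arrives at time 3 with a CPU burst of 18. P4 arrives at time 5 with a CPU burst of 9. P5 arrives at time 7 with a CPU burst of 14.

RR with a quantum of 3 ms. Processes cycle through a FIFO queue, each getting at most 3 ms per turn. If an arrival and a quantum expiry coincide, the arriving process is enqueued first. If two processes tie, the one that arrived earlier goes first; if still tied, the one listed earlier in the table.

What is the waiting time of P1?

Schedule: | P1 0-3 | P2 3-6 | P3 6-9 | P4 9-12 | P2 12-15 | P5 15-18 | P3 18-21 | P4 21-24 | P2 24-26 | P5 26-29 | P3 29-32 | P4 32-35 | P5 35-38 | P3 38-41 | P5 41-44 | P3 44-47 | P5 47-49 | P3 49-52 |
Completion: P1=3  P2=26  P3=52  P4=35  P5=49
Waiting(P1) = turnaround − burst = 3 − 3 = 0

0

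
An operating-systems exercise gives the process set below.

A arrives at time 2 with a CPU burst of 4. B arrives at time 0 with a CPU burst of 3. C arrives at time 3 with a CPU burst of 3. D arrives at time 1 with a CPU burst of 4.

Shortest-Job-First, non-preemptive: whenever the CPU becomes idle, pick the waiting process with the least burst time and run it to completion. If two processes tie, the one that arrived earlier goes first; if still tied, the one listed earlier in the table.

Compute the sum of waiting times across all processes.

13

Schedule: | B 0-3 | C 3-6 | D 6-10 | A 10-14 |
Completion: A=14  B=3  C=6  D=10
Waiting = turnaround − burst: A=8, B=0, C=0, D=5
Total waiting = 8 + 0 + 0 + 5 = 13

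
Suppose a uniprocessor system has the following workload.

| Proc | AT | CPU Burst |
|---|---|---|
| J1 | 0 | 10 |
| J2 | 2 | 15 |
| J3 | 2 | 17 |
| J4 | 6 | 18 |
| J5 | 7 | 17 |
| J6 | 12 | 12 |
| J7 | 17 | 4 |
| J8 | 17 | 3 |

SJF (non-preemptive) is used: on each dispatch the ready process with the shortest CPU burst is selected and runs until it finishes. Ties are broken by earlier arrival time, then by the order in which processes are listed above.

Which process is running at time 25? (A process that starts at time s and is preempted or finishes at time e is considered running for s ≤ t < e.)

Gantt: | J1 0-10 | J2 10-25 | J8 25-28 | J7 28-32 | J6 32-44 | J3 44-61 | J5 61-78 | J4 78-96 |
Completion: J1=10  J2=25  J3=61  J4=96  J5=78  J6=44  J7=32  J8=28

J8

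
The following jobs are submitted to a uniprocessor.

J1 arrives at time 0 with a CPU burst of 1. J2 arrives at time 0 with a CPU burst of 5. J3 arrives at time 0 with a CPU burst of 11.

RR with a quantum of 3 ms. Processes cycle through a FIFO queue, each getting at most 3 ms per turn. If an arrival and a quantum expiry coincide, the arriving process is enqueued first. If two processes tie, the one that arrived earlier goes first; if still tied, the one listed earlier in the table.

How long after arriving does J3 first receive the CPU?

4

Timeline: | J1 0-1 | J2 1-4 | J3 4-7 | J2 7-9 | J3 9-17 |
Completion: J1=1  J2=9  J3=17
Turnaround (C−A): J1=1  J2=9  J3=17
Response(J3) = first start − arrival = 4 − 0 = 4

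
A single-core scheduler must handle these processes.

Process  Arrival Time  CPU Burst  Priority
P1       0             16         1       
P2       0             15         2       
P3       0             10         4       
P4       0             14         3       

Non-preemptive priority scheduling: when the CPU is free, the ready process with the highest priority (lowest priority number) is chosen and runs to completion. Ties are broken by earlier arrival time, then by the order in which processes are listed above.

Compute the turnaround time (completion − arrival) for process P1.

Timeline: | P1 0-16 | P2 16-31 | P4 31-45 | P3 45-55 |
Completion: P1=16  P2=31  P3=55  P4=45
Turnaround (C−A): P1=16  P2=31  P3=55  P4=45
Turnaround(P1) = completion − arrival = 16 − 0 = 16

16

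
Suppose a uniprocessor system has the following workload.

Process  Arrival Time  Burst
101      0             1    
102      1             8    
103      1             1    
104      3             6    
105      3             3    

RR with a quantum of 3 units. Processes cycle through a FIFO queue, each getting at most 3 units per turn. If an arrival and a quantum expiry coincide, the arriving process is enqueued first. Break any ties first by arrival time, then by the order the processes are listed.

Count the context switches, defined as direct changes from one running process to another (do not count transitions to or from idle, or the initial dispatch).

Schedule: | 101 0-1 | 102 1-4 | 103 4-5 | 104 5-8 | 105 8-11 | 102 11-14 | 104 14-17 | 102 17-19 |
Completion: 101=1  102=19  103=5  104=17  105=11
Turnaround (C−A): 101=1  102=18  103=4  104=14  105=8

7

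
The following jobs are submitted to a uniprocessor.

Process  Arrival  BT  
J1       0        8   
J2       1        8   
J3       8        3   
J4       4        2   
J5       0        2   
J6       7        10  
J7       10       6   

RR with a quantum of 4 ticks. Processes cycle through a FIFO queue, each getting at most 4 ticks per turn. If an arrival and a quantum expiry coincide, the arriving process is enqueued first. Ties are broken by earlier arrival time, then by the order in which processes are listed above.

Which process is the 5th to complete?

Gantt: | J1 0-4 | J5 4-6 | J2 6-10 | J4 10-12 | J1 12-16 | J6 16-20 | J3 20-23 | J7 23-27 | J2 27-31 | J6 31-35 | J7 35-37 | J6 37-39 |
Completion: J1=16  J2=31  J3=23  J4=12  J5=6  J6=39  J7=37
Finish order: J5 → J4 → J1 → J3 → J2 → J7 → J6

J2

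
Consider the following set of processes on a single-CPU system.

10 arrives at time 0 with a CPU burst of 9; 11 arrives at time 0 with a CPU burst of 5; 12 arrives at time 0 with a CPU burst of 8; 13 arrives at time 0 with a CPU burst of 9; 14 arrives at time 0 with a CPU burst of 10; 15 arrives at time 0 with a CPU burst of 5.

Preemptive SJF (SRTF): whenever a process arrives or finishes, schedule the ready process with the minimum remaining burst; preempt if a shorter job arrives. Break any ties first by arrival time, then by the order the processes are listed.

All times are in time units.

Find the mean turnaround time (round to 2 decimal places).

23.67

Timeline: | 11 0-5 | 15 5-10 | 12 10-18 | 10 18-27 | 13 27-36 | 14 36-46 |
Completion: 10=27  11=5  12=18  13=36  14=46  15=10
Turnaround (C−A): 10=27  11=5  12=18  13=36  14=46  15=10
Turnaround times: 10=27, 11=5, 12=18, 13=36, 14=46, 15=10
Average turnaround = (27+5+18+36+46+10) / 6 = 142/6 = 23.67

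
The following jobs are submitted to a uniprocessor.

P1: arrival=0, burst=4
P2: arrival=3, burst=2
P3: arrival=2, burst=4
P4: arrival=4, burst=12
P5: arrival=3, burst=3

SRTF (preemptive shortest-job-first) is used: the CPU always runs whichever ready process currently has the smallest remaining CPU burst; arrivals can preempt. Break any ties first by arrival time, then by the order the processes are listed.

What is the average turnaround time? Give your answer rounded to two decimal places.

9.00

Timeline: | P1 0-4 | P2 4-6 | P5 6-9 | P3 9-13 | P4 13-25 |
Completion: P1=4  P2=6  P3=13  P4=25  P5=9
Turnaround times: P1=4, P2=3, P3=11, P4=21, P5=6
Average turnaround = (4+3+11+21+6) / 5 = 45/5 = 9.00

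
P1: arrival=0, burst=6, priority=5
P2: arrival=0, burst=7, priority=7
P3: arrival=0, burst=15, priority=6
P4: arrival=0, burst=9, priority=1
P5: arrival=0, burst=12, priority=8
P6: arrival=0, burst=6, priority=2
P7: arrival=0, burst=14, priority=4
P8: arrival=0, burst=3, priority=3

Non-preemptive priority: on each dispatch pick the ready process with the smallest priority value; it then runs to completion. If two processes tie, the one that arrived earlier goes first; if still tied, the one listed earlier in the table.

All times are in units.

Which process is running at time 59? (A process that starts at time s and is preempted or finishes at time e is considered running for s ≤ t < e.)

Schedule: | P4 0-9 | P6 9-15 | P8 15-18 | P7 18-32 | P1 32-38 | P3 38-53 | P2 53-60 | P5 60-72 |
Completion: P1=38  P2=60  P3=53  P4=9  P5=72  P6=15  P7=32  P8=18

P2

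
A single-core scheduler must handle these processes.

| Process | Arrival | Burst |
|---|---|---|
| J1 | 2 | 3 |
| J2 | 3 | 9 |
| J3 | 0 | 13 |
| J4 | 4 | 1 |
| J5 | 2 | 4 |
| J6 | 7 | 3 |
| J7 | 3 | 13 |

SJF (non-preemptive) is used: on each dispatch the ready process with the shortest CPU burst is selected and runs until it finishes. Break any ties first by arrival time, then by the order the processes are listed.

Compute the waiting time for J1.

Timeline: | J3 0-13 | J4 13-14 | J1 14-17 | J6 17-20 | J5 20-24 | J2 24-33 | J7 33-46 |
Completion: J1=17  J2=33  J3=13  J4=14  J5=24  J6=20  J7=46
Turnaround (C−A): J1=15  J2=30  J3=13  J4=10  J5=22  J6=13  J7=43
Waiting(J1) = turnaround − burst = 15 − 3 = 12

12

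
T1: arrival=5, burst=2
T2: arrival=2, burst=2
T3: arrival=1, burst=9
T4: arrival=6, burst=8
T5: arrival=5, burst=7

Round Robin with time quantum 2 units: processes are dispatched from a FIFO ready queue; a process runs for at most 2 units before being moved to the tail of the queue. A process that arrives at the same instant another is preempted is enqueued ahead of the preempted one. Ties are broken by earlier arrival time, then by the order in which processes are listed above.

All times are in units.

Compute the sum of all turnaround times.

Gantt: | idle 0-1 | T3 1-3 | T2 3-5 | T3 5-7 | T1 7-9 | T5 9-11 | T4 11-13 | T3 13-15 | T5 15-17 | T4 17-19 | T3 19-21 | T5 21-23 | T4 23-25 | T3 25-26 | T5 26-27 | T4 27-29 |
Completion: T1=9  T2=5  T3=26  T4=29  T5=27
Turnaround (C−A): T1=4  T2=3  T3=25  T4=23  T5=22
Turnaround = completion − arrival: T1=4, T2=3, T3=25, T4=23, T5=22
Total turnaround = 4 + 3 + 25 + 23 + 22 = 77

77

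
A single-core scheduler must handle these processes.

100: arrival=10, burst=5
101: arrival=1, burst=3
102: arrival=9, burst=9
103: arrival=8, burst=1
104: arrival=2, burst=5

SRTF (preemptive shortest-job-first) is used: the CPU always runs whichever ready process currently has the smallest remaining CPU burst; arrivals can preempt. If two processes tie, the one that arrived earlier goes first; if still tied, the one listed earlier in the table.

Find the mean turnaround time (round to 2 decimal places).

6.40

Gantt: | idle 0-1 | 101 1-4 | 104 4-9 | 103 9-10 | 100 10-15 | 102 15-24 |
Completion: 100=15  101=4  102=24  103=10  104=9
Turnaround (C−A): 100=5  101=3  102=15  103=2  104=7
Turnaround times: 100=5, 101=3, 102=15, 103=2, 104=7
Average turnaround = (5+3+15+2+7) / 5 = 32/5 = 6.40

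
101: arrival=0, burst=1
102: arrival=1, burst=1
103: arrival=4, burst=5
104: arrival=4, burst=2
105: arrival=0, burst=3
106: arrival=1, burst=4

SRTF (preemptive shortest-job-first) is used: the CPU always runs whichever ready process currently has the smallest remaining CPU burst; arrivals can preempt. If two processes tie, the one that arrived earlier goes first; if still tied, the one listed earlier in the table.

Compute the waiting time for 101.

0

Timeline: | 101 0-1 | 102 1-2 | 105 2-5 | 104 5-7 | 106 7-11 | 103 11-16 |
Completion: 101=1  102=2  103=16  104=7  105=5  106=11
Turnaround (C−A): 101=1  102=1  103=12  104=3  105=5  106=10
Waiting(101) = turnaround − burst = 1 − 1 = 0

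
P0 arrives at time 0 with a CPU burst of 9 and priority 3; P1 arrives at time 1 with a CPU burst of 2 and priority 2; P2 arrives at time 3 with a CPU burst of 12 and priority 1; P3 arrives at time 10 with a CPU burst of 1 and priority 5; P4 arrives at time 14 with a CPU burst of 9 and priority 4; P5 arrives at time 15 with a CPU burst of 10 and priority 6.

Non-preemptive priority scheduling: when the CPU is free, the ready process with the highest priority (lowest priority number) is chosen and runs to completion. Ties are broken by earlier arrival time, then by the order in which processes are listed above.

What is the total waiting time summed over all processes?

75

Gantt: | P0 0-9 | P2 9-21 | P1 21-23 | P4 23-32 | P3 32-33 | P5 33-43 |
Completion: P0=9  P1=23  P2=21  P3=33  P4=32  P5=43
Turnaround (C−A): P0=9  P1=22  P2=18  P3=23  P4=18  P5=28
Waiting = turnaround − burst: P0=0, P1=20, P2=6, P3=22, P4=9, P5=18
Total waiting = 0 + 20 + 6 + 22 + 9 + 18 = 75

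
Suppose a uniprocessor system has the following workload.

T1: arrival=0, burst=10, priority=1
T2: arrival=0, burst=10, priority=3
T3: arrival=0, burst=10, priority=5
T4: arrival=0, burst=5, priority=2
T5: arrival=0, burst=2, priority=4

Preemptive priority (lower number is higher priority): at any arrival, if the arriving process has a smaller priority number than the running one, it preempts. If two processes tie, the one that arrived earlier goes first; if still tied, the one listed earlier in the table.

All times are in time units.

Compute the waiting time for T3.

27

Timeline: | T1 0-10 | T4 10-15 | T2 15-25 | T5 25-27 | T3 27-37 |
Completion: T1=10  T2=25  T3=37  T4=15  T5=27
Waiting(T3) = turnaround − burst = 37 − 10 = 27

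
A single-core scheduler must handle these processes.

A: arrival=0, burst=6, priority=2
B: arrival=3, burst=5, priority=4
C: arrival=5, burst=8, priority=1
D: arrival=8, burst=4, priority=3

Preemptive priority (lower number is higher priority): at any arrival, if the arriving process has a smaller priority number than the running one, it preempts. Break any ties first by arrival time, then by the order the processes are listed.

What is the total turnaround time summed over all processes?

Gantt: | A 0-5 | C 5-13 | A 13-14 | D 14-18 | B 18-23 |
Completion: A=14  B=23  C=13  D=18
Turnaround = completion − arrival: A=14, B=20, C=8, D=10
Total turnaround = 14 + 20 + 8 + 10 = 52

52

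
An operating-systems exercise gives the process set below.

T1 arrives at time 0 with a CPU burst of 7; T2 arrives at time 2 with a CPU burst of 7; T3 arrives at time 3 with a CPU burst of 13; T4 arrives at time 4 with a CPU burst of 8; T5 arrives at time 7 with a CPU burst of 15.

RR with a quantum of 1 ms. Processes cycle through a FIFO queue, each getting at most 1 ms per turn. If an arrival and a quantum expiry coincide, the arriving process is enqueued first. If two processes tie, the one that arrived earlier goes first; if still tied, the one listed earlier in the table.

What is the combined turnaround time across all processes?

Gantt: | T1 0-2 | T2 2-3 | T1 3-4 | T3 4-5 | T2 5-6 | T4 6-7 | T1 7-8 | T3 8-9 | T2 9-10 | T5 10-11 | T4 11-12 | T1 12-13 | T3 13-14 | T2 14-15 | T5 15-16 | T4 16-17 | T1 17-18 | T3 18-19 | T2 19-20 | T5 20-21 | T4 21-22 | T1 22-23 | T3 23-24 | T2 24-25 | T5 25-26 | T4 26-27 | T3 27-28 | T2 28-29 | T5 29-30 | T4 30-31 | T3 31-32 | T5 32-33 | T4 33-34 | T3 34-35 | T5 35-36 | T4 36-37 | T3 37-38 | T5 38-39 | T3 39-40 | T5 40-41 | T3 41-42 | T5 42-43 | T3 43-44 | T5 44-45 | T3 45-46 | T5 46-50 |
Completion: T1=23  T2=29  T3=46  T4=37  T5=50
Turnaround (C−A): T1=23  T2=27  T3=43  T4=33  T5=43
Turnaround = completion − arrival: T1=23, T2=27, T3=43, T4=33, T5=43
Total turnaround = 23 + 27 + 43 + 33 + 43 = 169

169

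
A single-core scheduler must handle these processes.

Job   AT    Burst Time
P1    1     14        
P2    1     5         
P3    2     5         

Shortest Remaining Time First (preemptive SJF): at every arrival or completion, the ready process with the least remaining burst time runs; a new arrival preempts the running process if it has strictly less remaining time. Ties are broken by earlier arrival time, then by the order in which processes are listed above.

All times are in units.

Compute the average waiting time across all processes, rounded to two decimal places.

Schedule: | idle 0-1 | P2 1-6 | P3 6-11 | P1 11-25 |
Completion: P1=25  P2=6  P3=11
Turnaround (C−A): P1=24  P2=5  P3=9
Waiting times: P1=10, P2=0, P3=4
Average waiting = (10+0+4) / 3 = 14/3 = 4.67

4.67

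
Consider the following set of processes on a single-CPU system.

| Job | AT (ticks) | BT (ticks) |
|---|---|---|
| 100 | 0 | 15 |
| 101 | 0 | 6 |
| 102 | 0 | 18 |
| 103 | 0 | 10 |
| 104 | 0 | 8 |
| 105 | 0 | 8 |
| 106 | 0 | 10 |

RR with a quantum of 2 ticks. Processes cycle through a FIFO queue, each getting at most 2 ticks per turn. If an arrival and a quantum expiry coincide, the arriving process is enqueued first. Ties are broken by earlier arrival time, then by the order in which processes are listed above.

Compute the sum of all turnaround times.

Schedule: | 100 0-2 | 101 2-4 | 102 4-6 | 103 6-8 | 104 8-10 | 105 10-12 | 106 12-14 | 100 14-16 | 101 16-18 | 102 18-20 | 103 20-22 | 104 22-24 | 105 24-26 | 106 26-28 | 100 28-30 | 101 30-32 | 102 32-34 | 103 34-36 | 104 36-38 | 105 38-40 | 106 40-42 | 100 42-44 | 102 44-46 | 103 46-48 | 104 48-50 | 105 50-52 | 106 52-54 | 100 54-56 | 102 56-58 | 103 58-60 | 106 60-62 | 100 62-64 | 102 64-66 | 100 66-68 | 102 68-70 | 100 70-71 | 102 71-75 |
Completion: 100=71  101=32  102=75  103=60  104=50  105=52  106=62
Turnaround = completion − arrival: 100=71, 101=32, 102=75, 103=60, 104=50, 105=52, 106=62
Total turnaround = 71 + 32 + 75 + 60 + 50 + 52 + 62 = 402

402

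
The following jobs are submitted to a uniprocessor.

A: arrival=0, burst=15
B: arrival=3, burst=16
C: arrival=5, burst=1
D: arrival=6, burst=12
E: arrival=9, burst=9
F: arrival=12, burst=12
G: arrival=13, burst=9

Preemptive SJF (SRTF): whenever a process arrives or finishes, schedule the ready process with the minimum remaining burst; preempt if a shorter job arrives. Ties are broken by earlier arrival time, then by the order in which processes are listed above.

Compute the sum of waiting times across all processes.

Schedule: | A 0-5 | C 5-6 | A 6-16 | E 16-25 | G 25-34 | D 34-46 | F 46-58 | B 58-74 |
Completion: A=16  B=74  C=6  D=46  E=25  F=58  G=34
Waiting = turnaround − burst: A=1, B=55, C=0, D=28, E=7, F=34, G=12
Total waiting = 1 + 55 + 0 + 28 + 7 + 34 + 12 = 137

137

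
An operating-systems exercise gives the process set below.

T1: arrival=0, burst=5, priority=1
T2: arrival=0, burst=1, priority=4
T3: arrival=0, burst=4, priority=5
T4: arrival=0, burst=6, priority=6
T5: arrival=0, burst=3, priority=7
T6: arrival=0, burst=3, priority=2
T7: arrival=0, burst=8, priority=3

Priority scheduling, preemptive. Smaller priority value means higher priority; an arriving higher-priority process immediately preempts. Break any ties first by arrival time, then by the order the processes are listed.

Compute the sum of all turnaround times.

124

Schedule: | T1 0-5 | T6 5-8 | T7 8-16 | T2 16-17 | T3 17-21 | T4 21-27 | T5 27-30 |
Completion: T1=5  T2=17  T3=21  T4=27  T5=30  T6=8  T7=16
Turnaround (C−A): T1=5  T2=17  T3=21  T4=27  T5=30  T6=8  T7=16
Turnaround = completion − arrival: T1=5, T2=17, T3=21, T4=27, T5=30, T6=8, T7=16
Total turnaround = 5 + 17 + 21 + 27 + 30 + 8 + 16 = 124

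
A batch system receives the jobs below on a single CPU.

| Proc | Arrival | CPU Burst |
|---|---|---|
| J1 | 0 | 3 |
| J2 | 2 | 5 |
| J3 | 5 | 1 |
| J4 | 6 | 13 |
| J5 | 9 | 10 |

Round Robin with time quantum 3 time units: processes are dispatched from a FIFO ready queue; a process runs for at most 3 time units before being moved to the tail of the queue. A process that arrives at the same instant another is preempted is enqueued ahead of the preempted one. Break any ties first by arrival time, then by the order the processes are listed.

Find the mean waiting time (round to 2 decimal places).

6.20

Timeline: | J1 0-3 | J2 3-6 | J3 6-7 | J4 7-10 | J2 10-12 | J5 12-15 | J4 15-18 | J5 18-21 | J4 21-24 | J5 24-27 | J4 27-30 | J5 30-31 | J4 31-32 |
Completion: J1=3  J2=12  J3=7  J4=32  J5=31
Turnaround (C−A): J1=3  J2=10  J3=2  J4=26  J5=22
Waiting times: J1=0, J2=5, J3=1, J4=13, J5=12
Average waiting = (0+5+1+13+12) / 5 = 31/5 = 6.20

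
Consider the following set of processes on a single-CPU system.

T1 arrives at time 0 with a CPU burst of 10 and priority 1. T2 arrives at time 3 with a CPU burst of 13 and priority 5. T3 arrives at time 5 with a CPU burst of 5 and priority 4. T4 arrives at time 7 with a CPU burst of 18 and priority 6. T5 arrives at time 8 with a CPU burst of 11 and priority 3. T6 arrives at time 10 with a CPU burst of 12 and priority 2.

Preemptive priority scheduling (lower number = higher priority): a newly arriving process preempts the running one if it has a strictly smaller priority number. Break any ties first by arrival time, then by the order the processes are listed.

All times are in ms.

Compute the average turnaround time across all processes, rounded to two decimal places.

31.67

Gantt: | T1 0-10 | T6 10-22 | T5 22-33 | T3 33-38 | T2 38-51 | T4 51-69 |
Completion: T1=10  T2=51  T3=38  T4=69  T5=33  T6=22
Turnaround times: T1=10, T2=48, T3=33, T4=62, T5=25, T6=12
Average turnaround = (10+48+33+62+25+12) / 6 = 190/6 = 31.67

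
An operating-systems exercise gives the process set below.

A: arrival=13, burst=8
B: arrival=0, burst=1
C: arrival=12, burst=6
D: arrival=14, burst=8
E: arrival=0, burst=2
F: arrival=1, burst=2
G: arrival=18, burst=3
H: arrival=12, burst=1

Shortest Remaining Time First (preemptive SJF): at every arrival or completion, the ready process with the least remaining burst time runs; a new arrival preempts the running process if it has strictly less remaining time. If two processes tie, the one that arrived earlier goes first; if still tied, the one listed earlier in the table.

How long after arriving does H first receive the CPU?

Timeline: | B 0-1 | E 1-3 | F 3-5 | idle 5-12 | H 12-13 | C 13-19 | G 19-22 | A 22-30 | D 30-38 |
Completion: A=30  B=1  C=19  D=38  E=3  F=5  G=22  H=13
Response(H) = first start − arrival = 12 − 12 = 0

0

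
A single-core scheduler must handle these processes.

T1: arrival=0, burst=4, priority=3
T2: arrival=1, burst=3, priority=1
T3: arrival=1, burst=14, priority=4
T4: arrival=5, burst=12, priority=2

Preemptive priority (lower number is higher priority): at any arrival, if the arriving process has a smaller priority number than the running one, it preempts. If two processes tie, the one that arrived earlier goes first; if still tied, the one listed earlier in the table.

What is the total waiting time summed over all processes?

Schedule: | T1 0-1 | T2 1-4 | T1 4-5 | T4 5-17 | T1 17-19 | T3 19-33 |
Completion: T1=19  T2=4  T3=33  T4=17
Waiting = turnaround − burst: T1=15, T2=0, T3=18, T4=0
Total waiting = 15 + 0 + 18 + 0 = 33

33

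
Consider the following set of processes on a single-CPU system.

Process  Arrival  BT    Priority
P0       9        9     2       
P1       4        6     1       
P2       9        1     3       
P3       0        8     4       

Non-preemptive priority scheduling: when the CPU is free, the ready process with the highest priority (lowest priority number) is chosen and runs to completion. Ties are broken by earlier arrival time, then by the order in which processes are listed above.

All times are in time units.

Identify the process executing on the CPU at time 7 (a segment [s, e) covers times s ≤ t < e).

P3

Schedule: | P3 0-8 | P1 8-14 | P0 14-23 | P2 23-24 |
Completion: P0=23  P1=14  P2=24  P3=8
Turnaround (C−A): P0=14  P1=10  P2=15  P3=8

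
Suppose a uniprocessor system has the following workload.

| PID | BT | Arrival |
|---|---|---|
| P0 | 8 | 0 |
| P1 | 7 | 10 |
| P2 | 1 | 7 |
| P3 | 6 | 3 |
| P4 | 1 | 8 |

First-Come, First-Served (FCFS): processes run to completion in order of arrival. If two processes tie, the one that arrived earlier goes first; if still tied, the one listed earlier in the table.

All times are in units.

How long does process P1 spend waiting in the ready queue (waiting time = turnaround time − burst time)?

Timeline: | P0 0-8 | P3 8-14 | P2 14-15 | P4 15-16 | P1 16-23 |
Completion: P0=8  P1=23  P2=15  P3=14  P4=16
Waiting(P1) = turnaround − burst = 13 − 7 = 6

6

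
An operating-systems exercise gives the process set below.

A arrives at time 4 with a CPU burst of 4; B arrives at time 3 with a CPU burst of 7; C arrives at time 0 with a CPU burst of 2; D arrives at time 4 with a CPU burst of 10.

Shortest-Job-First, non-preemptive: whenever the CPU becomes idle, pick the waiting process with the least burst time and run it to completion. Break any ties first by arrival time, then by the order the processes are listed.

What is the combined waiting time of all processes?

16

Schedule: | C 0-2 | idle 2-3 | B 3-10 | A 10-14 | D 14-24 |
Completion: A=14  B=10  C=2  D=24
Turnaround (C−A): A=10  B=7  C=2  D=20
Waiting = turnaround − burst: A=6, B=0, C=0, D=10
Total waiting = 6 + 0 + 0 + 10 = 16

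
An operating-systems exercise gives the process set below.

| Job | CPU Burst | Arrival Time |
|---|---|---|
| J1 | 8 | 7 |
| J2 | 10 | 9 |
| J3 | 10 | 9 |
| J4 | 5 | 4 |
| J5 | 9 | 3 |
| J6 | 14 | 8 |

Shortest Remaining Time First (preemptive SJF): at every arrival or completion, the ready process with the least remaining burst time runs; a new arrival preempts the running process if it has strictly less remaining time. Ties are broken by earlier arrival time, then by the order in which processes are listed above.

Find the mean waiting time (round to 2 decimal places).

Schedule: | idle 0-3 | J5 3-4 | J4 4-9 | J5 9-17 | J1 17-25 | J2 25-35 | J3 35-45 | J6 45-59 |
Completion: J1=25  J2=35  J3=45  J4=9  J5=17  J6=59
Turnaround (C−A): J1=18  J2=26  J3=36  J4=5  J5=14  J6=51
Waiting times: J1=10, J2=16, J3=26, J4=0, J5=5, J6=37
Average waiting = (10+16+26+0+5+37) / 6 = 94/6 = 15.67

15.67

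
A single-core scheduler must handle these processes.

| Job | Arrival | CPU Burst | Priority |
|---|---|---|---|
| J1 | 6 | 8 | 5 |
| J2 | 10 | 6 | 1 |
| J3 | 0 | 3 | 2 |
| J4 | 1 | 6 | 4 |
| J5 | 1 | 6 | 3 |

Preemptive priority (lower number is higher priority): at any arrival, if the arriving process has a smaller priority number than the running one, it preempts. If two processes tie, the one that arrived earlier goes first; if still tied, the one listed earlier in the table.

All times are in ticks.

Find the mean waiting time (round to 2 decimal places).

6.20

Schedule: | J3 0-3 | J5 3-9 | J4 9-10 | J2 10-16 | J4 16-21 | J1 21-29 |
Completion: J1=29  J2=16  J3=3  J4=21  J5=9
Waiting times: J1=15, J2=0, J3=0, J4=14, J5=2
Average waiting = (15+0+0+14+2) / 5 = 31/5 = 6.20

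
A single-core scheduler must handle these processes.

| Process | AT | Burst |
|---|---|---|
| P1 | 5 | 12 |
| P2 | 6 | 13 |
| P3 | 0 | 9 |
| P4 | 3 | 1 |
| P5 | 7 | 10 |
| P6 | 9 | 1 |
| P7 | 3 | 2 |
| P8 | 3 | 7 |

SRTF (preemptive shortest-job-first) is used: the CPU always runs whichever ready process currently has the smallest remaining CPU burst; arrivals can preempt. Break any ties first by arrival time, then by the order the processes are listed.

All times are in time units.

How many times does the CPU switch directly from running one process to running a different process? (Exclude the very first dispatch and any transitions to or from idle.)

9

Schedule: | P3 0-3 | P4 3-4 | P7 4-6 | P3 6-9 | P6 9-10 | P3 10-13 | P8 13-20 | P5 20-30 | P1 30-42 | P2 42-55 |
Completion: P1=42  P2=55  P3=13  P4=4  P5=30  P6=10  P7=6  P8=20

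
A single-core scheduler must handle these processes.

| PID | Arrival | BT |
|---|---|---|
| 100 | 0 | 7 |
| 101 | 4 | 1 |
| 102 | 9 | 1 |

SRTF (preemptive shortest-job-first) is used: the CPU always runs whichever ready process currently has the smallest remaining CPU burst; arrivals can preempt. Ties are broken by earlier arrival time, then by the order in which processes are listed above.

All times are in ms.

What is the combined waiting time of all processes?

1

Schedule: | 100 0-4 | 101 4-5 | 100 5-8 | idle 8-9 | 102 9-10 |
Completion: 100=8  101=5  102=10
Turnaround (C−A): 100=8  101=1  102=1
Waiting = turnaround − burst: 100=1, 101=0, 102=0
Total waiting = 1 + 0 + 0 = 1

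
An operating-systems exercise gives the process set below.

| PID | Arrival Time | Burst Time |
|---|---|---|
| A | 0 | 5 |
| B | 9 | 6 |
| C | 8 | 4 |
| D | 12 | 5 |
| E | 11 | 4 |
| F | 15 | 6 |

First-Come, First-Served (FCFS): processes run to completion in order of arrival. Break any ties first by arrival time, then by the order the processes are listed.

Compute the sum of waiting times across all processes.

Schedule: | A 0-5 | idle 5-8 | C 8-12 | B 12-18 | E 18-22 | D 22-27 | F 27-33 |
Completion: A=5  B=18  C=12  D=27  E=22  F=33
Waiting = turnaround − burst: A=0, B=3, C=0, D=10, E=7, F=12
Total waiting = 0 + 3 + 0 + 10 + 7 + 12 = 32

32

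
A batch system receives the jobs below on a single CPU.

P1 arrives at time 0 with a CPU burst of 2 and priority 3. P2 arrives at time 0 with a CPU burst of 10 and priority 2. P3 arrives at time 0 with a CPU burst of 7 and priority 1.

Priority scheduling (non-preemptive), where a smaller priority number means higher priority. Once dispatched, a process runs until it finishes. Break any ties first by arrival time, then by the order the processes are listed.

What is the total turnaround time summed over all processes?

Timeline: | P3 0-7 | P2 7-17 | P1 17-19 |
Completion: P1=19  P2=17  P3=7
Turnaround = completion − arrival: P1=19, P2=17, P3=7
Total turnaround = 19 + 17 + 7 = 43

43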